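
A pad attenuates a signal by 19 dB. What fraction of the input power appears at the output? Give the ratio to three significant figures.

0.0126

Power ratio = 10^(dB/10).
10^(-19/10) = 10^(-1.900) = 0.0126.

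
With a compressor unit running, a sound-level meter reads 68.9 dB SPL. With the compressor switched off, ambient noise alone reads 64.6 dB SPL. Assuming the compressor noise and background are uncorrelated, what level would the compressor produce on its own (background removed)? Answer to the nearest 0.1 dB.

66.9 dB SPL

Subtract intensities: L_src = 10·log₁₀(10^(L_total/10) − 10^(L_bg/10)).
L_src = 10·log₁₀(10^(68.9/10) − 10^(64.6/10)) = 10·log₁₀(4878000) = 66.9 dB SPL.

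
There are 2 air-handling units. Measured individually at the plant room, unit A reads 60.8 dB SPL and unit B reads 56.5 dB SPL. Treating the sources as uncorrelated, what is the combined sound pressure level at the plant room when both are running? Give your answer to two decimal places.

62.17 dB SPL

Incoherent sources sum as intensities:
L_total = 10·log₁₀(10^(60.8/10) + 10^(56.5/10)) = 10·log₁₀(1649000) = 62.17 dB SPL.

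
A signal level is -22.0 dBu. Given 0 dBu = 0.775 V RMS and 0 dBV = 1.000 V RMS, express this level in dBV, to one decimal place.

The offset between the scales is 20·log₁₀(0.775/1.000) = −2.214 dB.
So dBV = -22.0 − 2.214 = -24.2 dBV.

-24.2 dBV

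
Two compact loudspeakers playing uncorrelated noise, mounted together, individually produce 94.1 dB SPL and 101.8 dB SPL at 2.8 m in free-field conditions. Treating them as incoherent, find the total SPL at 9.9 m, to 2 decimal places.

Combined at 2.8 m: 10·log₁₀(10^(94.1/10)+10^(101.8/10)) = 102.481 dB SPL.
Then apply −20·log₁₀(9.9/2.8) = -10.970 dB → 91.51 dB SPL.

91.51 dB SPL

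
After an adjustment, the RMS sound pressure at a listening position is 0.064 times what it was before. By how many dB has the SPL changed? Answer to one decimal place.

-23.9 dB

Sound pressure is an amplitude quantity: ΔL = 20·log₁₀(p₂/p₁).
20·log₁₀(0.064) = -23.9 dB.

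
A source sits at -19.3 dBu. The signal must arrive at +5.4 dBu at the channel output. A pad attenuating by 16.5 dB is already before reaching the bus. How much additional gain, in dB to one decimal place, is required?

The required make-up gain is the shortfall in the dB sum.
G = +5.4 − (-19.3) + 16.5 = 41.2 dB.

41.2 dB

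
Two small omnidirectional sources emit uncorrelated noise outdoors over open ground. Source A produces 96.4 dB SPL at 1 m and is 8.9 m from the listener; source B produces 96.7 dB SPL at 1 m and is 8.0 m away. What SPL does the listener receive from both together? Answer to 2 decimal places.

At the listener: L_A = 96.4 − 20·log₁₀(8.9) = 77.412 dB; L_B = 96.7 − 20·log₁₀(8.0) = 78.638 dB.
Combined: 10·log₁₀(10^(77.412/10)+10^(78.638/10)) = 81.08 dB SPL.

81.08 dB SPL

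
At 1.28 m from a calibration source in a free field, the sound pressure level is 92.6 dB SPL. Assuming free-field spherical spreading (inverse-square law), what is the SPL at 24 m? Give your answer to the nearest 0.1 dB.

Free-field point source: level drops by 20·log₁₀ of the distance ratio.
ΔL = −20·log₁₀(24/1.28) = -25.46 dB, so L₂ = 92.6 + (-25.46) = 67.1 dB SPL.

67.1 dB SPL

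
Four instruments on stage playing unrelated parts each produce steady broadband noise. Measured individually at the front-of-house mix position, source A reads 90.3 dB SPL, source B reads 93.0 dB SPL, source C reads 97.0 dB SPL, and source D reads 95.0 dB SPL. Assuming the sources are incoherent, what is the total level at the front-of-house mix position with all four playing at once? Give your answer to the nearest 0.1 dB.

100.5 dB SPL

Uncorrelated sources add in intensity (power), not in dB.
L_total = 10·log₁₀(10^(90.3/10) + 10^(93.0/10) + 10^(97.0/10) + 10^(95.0/10)) = 10·log₁₀(11241000000) = 100.5 dB SPL.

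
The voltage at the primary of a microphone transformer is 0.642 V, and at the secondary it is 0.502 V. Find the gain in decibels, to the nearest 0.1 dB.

-2.1 dB

Voltage ratio → dB uses the 20·log₁₀ form:
20·log₁₀(0.502/0.642) = 20·log₁₀(0.7819) = -2.1 dB.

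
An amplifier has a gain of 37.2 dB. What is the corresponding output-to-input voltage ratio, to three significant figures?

72.4

Voltage ratio = 10^(dB/20).
10^(37.2/20) = 10^(1.860) = 72.4.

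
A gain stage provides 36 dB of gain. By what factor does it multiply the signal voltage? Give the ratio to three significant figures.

Voltage ratio = 10^(dB/20).
10^(36/20) = 10^(1.800) = 63.1.

63.1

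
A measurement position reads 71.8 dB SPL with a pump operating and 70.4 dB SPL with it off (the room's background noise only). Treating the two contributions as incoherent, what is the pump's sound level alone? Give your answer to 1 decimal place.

66.2 dB SPL

Remove the background by subtracting linear intensities:
L_src = 10·log₁₀(10^(71.8/10) − 10^(70.4/10)) = 10·log₁₀(4171000) = 66.2 dB SPL.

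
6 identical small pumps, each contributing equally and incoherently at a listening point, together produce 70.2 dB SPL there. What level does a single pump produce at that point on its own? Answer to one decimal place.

62.4 dB SPL

6 equal incoherent sources add 10·log₁₀(6) = 7.78 dB over one source.
L_one = 70.2 − 7.78 = 62.4 dB SPL.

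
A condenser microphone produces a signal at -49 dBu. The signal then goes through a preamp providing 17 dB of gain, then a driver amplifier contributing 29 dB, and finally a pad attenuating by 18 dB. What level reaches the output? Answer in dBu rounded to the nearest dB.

In dB, series stages simply add:
-49 + 17 + 29 − 18 = -21 dBu.

-21 dBu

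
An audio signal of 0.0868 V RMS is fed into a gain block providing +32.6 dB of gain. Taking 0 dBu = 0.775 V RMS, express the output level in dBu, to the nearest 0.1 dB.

+13.6 dBu

Input level: 20·log₁₀(0.0868/0.775) = -19.02 dBu.
Output: -19.02 + 32.6 = +13.6 dBu.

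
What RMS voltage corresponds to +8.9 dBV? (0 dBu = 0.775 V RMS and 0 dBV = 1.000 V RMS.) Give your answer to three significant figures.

2.79 V

V = 1.000 V × 10^(+8.9/20).
= 1.000 × 2.786 = 2.79 V.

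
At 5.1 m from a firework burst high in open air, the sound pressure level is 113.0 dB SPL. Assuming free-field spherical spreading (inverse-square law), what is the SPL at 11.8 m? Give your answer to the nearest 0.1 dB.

Free-field point source: level drops by 20·log₁₀ of the distance ratio.
ΔL = −20·log₁₀(11.8/5.1) = -7.29 dB, so L₂ = 113.0 + (-7.29) = 105.7 dB SPL.

105.7 dB SPL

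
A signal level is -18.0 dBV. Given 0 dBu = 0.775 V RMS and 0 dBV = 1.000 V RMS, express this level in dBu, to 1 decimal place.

The offset between the scales is 20·log₁₀(0.775/1.000) = −2.214 dB.
So dBu = -18.0 + 2.214 = -15.8 dBu.

-15.8 dBu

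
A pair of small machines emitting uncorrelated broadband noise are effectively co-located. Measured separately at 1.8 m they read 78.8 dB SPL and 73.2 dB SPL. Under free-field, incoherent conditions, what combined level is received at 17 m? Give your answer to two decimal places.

60.35 dB SPL

Combined at 1.8 m: 10·log₁₀(10^(78.8/10)+10^(73.2/10)) = 79.857 dB SPL.
Then apply −20·log₁₀(17/1.8) = -19.504 dB → 60.35 dB SPL.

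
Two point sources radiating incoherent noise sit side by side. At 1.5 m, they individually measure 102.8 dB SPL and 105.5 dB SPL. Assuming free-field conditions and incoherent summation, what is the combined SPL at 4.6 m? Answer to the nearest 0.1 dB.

97.6 dB SPL

Combined at 1.5 m: 10·log₁₀(10^(102.8/10)+10^(105.5/10)) = 107.37 dB SPL.
Then apply −20·log₁₀(4.6/1.5) = -9.73 dB → 97.6 dB SPL.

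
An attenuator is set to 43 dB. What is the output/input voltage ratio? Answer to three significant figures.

Voltage ratio = 10^(dB/20).
10^(-43/20) = 10^(-2.150) = 0.00708.

0.00708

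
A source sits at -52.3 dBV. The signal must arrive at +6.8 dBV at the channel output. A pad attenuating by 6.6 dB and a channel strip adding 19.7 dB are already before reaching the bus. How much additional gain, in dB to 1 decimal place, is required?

46.0 dB

The required make-up gain is the shortfall in the dB sum.
G = +6.8 − (-52.3) + 6.6 − 19.7 = 46.0 dB.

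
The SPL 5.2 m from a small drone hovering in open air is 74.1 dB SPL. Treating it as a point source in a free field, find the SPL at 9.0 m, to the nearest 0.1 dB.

Inverse-square spreading gives ΔL = −20·log₁₀(d₂/d₁).
ΔL = −20·log₁₀(9.0/5.2) = -4.76 dB, so L₂ = 74.1 + (-4.76) = 69.3 dB SPL.

69.3 dB SPL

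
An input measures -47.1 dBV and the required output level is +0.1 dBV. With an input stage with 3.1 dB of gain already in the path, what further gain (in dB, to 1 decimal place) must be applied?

44.1 dB

The required make-up gain is the shortfall in the dB sum.
G = +0.1 − (-47.1) − 3.1 = 44.1 dB.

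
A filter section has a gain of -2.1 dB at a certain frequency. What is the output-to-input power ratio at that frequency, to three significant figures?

Power ratio = 10^(dB/10).
10^(-2.1/10) = 10^(-0.2100) = 0.617.

0.617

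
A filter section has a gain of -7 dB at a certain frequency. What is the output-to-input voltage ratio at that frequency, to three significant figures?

Voltage ratio = 10^(dB/20).
10^(-7/20) = 10^(-0.3500) = 0.447.

0.447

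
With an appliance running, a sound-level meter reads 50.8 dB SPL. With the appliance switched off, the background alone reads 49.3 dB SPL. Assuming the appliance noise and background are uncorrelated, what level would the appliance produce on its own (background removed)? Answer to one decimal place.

45.5 dB SPL

Background correction is a power subtraction:
L_src = 10·log₁₀(10^(50.8/10) − 10^(49.3/10)) = 10·log₁₀(35110) = 45.5 dB SPL.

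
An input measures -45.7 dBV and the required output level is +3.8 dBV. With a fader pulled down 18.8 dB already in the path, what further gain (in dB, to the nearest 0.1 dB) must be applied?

The required make-up gain is the shortfall in the dB sum.
G = +3.8 − (-45.7) + 18.8 = 68.3 dB.

68.3 dB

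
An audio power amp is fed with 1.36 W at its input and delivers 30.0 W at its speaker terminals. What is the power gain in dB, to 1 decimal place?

Power ratio → dB uses the 10·log₁₀ form:
10·log₁₀(30.0/1.36) = 10·log₁₀(22.06) = 13.4 dB.

13.4 dB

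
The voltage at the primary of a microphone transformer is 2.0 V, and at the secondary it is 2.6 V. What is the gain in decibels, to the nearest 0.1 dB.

2.3 dB

Voltage is an amplitude quantity, so gain = 20·log₁₀(V_out/V_in).
20·log₁₀(2.6/2.0) = 20·log₁₀(1.300) = 2.3 dB.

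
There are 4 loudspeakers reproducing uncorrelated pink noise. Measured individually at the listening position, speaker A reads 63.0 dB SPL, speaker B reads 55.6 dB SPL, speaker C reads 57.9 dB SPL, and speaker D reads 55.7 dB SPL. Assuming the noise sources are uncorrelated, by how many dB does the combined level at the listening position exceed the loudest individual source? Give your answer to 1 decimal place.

Uncorrelated sources add in intensity (power), not in dB.
L_total = 10·log₁₀(10^(63.0/10) + 10^(55.6/10) + 10^(57.9/10) + 10^(55.7/10)) = 65.25 dB SPL.
Excess over the loudest (63.0 dB): 65.25 − 63.0 = 2.2 dB.

2.2 dB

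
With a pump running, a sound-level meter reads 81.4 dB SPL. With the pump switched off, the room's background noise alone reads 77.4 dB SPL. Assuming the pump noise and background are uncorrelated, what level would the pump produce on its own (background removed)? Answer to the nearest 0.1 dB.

79.2 dB SPL

Subtract intensities: L_src = 10·log₁₀(10^(L_total/10) − 10^(L_bg/10)).
L_src = 10·log₁₀(10^(81.4/10) − 10^(77.4/10)) = 10·log₁₀(83080000) = 79.2 dB SPL.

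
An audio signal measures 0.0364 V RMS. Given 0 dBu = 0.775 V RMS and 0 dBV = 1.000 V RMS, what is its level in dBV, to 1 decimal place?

-28.8 dBV

dBV = 20·log₁₀(V / 1.000 V).
20·log₁₀(0.0364/1.000) = -28.8 dBV.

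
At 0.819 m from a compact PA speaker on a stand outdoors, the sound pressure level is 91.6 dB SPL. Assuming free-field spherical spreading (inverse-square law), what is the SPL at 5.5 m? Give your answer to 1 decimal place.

Inverse-square spreading gives ΔL = −20·log₁₀(d₂/d₁).
ΔL = −20·log₁₀(5.5/0.819) = -16.54 dB, so L₂ = 91.6 + (-16.54) = 75.1 dB SPL.

75.1 dB SPL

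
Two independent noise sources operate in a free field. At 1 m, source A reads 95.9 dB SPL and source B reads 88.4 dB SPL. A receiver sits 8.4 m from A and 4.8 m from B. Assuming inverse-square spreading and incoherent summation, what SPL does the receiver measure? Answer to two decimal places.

79.30 dB SPL

At the listener: L_A = 95.9 − 20·log₁₀(8.4) = 77.414 dB; L_B = 88.4 − 20·log₁₀(4.8) = 74.775 dB.
Combined: 10·log₁₀(10^(77.414/10)+10^(74.775/10)) = 79.30 dB SPL.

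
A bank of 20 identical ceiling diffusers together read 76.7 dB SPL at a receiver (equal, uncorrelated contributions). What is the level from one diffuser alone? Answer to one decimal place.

63.7 dB SPL

20 equal incoherent sources add 10·log₁₀(20) = 13.01 dB over one source.
L_one = 76.7 − 13.01 = 63.7 dB SPL.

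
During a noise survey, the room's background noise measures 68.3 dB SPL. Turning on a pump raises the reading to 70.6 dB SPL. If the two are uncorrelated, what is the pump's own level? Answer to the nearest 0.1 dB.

66.7 dB SPL

Background correction is a power subtraction:
L_src = 10·log₁₀(10^(70.6/10) − 10^(68.3/10)) = 10·log₁₀(4721000) = 66.7 dB SPL.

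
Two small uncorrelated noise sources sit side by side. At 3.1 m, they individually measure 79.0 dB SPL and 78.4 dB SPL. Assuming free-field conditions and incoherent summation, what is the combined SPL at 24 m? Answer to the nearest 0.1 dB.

Combined at 3.1 m: 10·log₁₀(10^(79.0/10)+10^(78.4/10)) = 81.72 dB SPL.
Then apply −20·log₁₀(24/3.1) = -17.78 dB → 63.9 dB SPL.

63.9 dB SPL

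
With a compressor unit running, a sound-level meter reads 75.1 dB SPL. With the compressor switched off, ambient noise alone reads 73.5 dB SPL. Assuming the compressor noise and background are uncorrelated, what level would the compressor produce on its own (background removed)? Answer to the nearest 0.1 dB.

70.0 dB SPL

Subtract intensities: L_src = 10·log₁₀(10^(L_total/10) − 10^(L_bg/10)).
L_src = 10·log₁₀(10^(75.1/10) − 10^(73.5/10)) = 10·log₁₀(9972000) = 70.0 dB SPL.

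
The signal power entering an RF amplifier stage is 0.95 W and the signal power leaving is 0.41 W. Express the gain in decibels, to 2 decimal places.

Power ratio → dB uses the 10·log₁₀ form:
10·log₁₀(0.41/0.95) = 10·log₁₀(0.4316) = -3.65 dB.

-3.65 dB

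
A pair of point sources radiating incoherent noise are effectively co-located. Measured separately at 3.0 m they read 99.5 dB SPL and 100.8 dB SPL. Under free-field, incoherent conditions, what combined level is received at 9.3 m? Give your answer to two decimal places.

Combined at 3.0 m: 10·log₁₀(10^(99.5/10)+10^(100.8/10)) = 103.209 dB SPL.
Then apply −20·log₁₀(9.3/3.0) = -9.827 dB → 93.38 dB SPL.

93.38 dB SPL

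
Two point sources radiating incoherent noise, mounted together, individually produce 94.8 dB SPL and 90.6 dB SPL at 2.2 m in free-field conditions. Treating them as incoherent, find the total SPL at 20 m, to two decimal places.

Combined at 2.2 m: 10·log₁₀(10^(94.8/10)+10^(90.6/10)) = 96.199 dB SPL.
Then apply −20·log₁₀(20/2.2) = -19.172 dB → 77.03 dB SPL.

77.03 dB SPL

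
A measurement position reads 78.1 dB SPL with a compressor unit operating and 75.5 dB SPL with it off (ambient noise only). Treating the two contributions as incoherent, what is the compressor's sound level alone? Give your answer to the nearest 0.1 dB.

74.6 dB SPL

Remove the background by subtracting linear intensities:
L_src = 10·log₁₀(10^(78.1/10) − 10^(75.5/10)) = 10·log₁₀(29080000) = 74.6 dB SPL.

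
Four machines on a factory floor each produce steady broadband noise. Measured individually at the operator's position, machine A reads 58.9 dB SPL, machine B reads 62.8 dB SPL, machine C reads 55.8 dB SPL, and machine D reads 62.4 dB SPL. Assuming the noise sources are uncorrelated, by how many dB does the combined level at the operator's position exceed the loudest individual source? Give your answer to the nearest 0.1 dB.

4.0 dB

Uncorrelated sources add in intensity (power), not in dB.
L_total = 10·log₁₀(10^(58.9/10) + 10^(62.8/10) + 10^(55.8/10) + 10^(62.4/10)) = 66.81 dB SPL.
Excess over the loudest (62.8 dB): 66.81 − 62.8 = 4.0 dB.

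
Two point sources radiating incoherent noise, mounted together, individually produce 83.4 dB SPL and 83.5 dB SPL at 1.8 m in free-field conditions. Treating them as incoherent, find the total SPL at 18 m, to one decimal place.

Combined at 1.8 m: 10·log₁₀(10^(83.4/10)+10^(83.5/10)) = 86.46 dB SPL.
Then apply −20·log₁₀(18/1.8) = -20.00 dB → 66.5 dB SPL.

66.5 dB SPL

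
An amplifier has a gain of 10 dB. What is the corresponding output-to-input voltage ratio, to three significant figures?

Voltage ratio = 10^(dB/20).
10^(10/20) = 10^(0.5000) = 3.16.

3.16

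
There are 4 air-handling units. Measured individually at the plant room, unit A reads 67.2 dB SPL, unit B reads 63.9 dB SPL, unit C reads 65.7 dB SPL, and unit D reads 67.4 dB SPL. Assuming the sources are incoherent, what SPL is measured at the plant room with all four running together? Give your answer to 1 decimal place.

Incoherent sources sum as intensities:
L_total = 10·log₁₀(10^(67.2/10) + 10^(63.9/10) + 10^(65.7/10) + 10^(67.4/10)) = 10·log₁₀(16910000) = 72.3 dB SPL.

72.3 dB SPL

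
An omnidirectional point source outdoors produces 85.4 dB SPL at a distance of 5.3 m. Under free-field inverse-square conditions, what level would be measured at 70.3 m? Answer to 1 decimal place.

For a point source in a free field, ΔL = −20·log₁₀(d₂/d₁).
ΔL = −20·log₁₀(70.3/5.3) = -22.45 dB, so L₂ = 85.4 + (-22.45) = 62.9 dB SPL.

62.9 dB SPL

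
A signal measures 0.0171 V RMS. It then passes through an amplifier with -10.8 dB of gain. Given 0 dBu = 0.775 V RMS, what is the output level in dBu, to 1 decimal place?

-43.9 dBu

Input level: 20·log₁₀(0.0171/0.775) = -33.13 dBu.
Output: -33.13 − 10.8 = -43.9 dBu.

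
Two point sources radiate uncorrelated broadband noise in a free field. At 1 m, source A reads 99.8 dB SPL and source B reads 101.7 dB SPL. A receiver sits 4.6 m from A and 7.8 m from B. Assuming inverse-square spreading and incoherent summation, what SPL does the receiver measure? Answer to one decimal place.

At the listener: L_A = 99.8 − 20·log₁₀(4.6) = 86.54 dB; L_B = 101.7 − 20·log₁₀(7.8) = 83.86 dB.
Combined: 10·log₁₀(10^(86.54/10)+10^(83.86/10)) = 88.4 dB SPL.

88.4 dB SPL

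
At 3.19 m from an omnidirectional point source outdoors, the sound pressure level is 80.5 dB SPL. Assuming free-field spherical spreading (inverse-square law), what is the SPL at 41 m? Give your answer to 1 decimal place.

58.3 dB SPL

Free-field point source: level drops by 20·log₁₀ of the distance ratio.
ΔL = −20·log₁₀(41/3.19) = -22.18 dB, so L₂ = 80.5 + (-22.18) = 58.3 dB SPL.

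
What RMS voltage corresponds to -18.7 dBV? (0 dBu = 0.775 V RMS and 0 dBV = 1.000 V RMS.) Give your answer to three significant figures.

V = 1.000 V × 10^(-18.7/20).
= 1.000 × 0.1161 = 0.116 V.

0.116 V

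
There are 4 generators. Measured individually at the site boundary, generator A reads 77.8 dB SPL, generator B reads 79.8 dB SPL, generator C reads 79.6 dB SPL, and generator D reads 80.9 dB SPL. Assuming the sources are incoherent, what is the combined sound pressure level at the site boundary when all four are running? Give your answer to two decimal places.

85.68 dB SPL

Add the sources as powers (linear), then convert back to dB:
L_total = 10·log₁₀(10^(77.8/10) + 10^(79.8/10) + 10^(79.6/10) + 10^(80.9/10)) = 10·log₁₀(370000000) = 85.68 dB SPL.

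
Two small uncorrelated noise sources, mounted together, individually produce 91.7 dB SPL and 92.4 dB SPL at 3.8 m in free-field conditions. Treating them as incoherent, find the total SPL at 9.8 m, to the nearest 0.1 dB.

Combined at 3.8 m: 10·log₁₀(10^(91.7/10)+10^(92.4/10)) = 95.07 dB SPL.
Then apply −20·log₁₀(9.8/3.8) = -8.23 dB → 86.8 dB SPL.

86.8 dB SPL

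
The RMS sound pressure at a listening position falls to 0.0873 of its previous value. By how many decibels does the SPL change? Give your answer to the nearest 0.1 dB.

-21.2 dB

SPL change from a pressure ratio uses the 20·log₁₀ form:
20·log₁₀(0.0873) = -21.2 dB.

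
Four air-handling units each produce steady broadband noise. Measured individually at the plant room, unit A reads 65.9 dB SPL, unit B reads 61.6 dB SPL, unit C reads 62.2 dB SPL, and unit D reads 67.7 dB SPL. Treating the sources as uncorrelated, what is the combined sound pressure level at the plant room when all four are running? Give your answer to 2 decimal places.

71.10 dB SPL

Add the sources as powers (linear), then convert back to dB:
L_total = 10·log₁₀(10^(65.9/10) + 10^(61.6/10) + 10^(62.2/10) + 10^(67.7/10)) = 10·log₁₀(12880000) = 71.10 dB SPL.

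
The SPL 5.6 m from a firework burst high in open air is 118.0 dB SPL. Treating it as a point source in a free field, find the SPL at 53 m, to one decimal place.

For a point source in a free field, ΔL = −20·log₁₀(d₂/d₁).
ΔL = −20·log₁₀(53/5.6) = -19.52 dB, so L₂ = 118.0 + (-19.52) = 98.5 dB SPL.

98.5 dB SPL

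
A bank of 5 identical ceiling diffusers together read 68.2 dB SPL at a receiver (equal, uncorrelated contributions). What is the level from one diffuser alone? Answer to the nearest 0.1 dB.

5 equal incoherent sources add 10·log₁₀(5) = 6.99 dB over one source.
L_one = 68.2 − 6.99 = 61.2 dB SPL.

61.2 dB SPL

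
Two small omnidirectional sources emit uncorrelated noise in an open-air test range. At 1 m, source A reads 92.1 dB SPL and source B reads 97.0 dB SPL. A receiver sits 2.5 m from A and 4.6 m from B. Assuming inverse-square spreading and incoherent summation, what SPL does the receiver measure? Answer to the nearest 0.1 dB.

At the listener: L_A = 92.1 − 20·log₁₀(2.5) = 84.14 dB; L_B = 97.0 − 20·log₁₀(4.6) = 83.74 dB.
Combined: 10·log₁₀(10^(84.14/10)+10^(83.74/10)) = 87.0 dB SPL.

87.0 dB SPL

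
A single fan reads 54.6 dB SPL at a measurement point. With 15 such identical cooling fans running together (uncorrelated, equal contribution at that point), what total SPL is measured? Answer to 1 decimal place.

66.4 dB SPL

15 equal incoherent sources raise the level by 10·log₁₀(15) = 11.76 dB.
L_total = 54.6 + 11.76 = 66.4 dB SPL.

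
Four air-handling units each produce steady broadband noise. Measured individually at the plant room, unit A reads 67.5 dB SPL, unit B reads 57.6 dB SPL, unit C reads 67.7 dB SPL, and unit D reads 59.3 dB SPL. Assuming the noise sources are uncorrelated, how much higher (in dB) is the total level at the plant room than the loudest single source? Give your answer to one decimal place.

Add the sources as powers (linear), then convert back to dB:
L_total = 10·log₁₀(10^(67.5/10) + 10^(57.6/10) + 10^(67.7/10) + 10^(59.3/10)) = 71.12 dB SPL.
Excess over the loudest (67.7 dB): 71.12 − 67.7 = 3.4 dB.

3.4 dB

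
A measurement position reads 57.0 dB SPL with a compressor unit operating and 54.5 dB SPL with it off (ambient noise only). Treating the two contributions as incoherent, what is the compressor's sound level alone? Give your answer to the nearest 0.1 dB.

Background correction is a power subtraction:
L_src = 10·log₁₀(10^(57.0/10) − 10^(54.5/10)) = 10·log₁₀(219300) = 53.4 dB SPL.

53.4 dB SPL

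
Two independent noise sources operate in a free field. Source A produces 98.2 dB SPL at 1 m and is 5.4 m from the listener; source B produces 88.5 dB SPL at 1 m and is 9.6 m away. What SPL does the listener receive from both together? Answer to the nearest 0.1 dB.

At the listener: L_A = 98.2 − 20·log₁₀(5.4) = 83.55 dB; L_B = 88.5 − 20·log₁₀(9.6) = 68.85 dB.
Combined: 10·log₁₀(10^(83.55/10)+10^(68.85/10)) = 83.7 dB SPL.

83.7 dB SPL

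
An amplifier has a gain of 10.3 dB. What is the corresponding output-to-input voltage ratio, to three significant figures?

Voltage ratio = 10^(dB/20).
10^(10.3/20) = 10^(0.5150) = 3.27.

3.27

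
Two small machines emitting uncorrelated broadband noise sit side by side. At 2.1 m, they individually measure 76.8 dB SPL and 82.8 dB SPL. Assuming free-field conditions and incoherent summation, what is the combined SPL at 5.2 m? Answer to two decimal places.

75.90 dB SPL

Combined at 2.1 m: 10·log₁₀(10^(76.8/10)+10^(82.8/10)) = 83.773 dB SPL.
Then apply −20·log₁₀(5.2/2.1) = -7.876 dB → 75.90 dB SPL.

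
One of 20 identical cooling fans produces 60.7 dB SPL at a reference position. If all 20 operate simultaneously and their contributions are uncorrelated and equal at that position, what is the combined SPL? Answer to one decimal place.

20 equal incoherent sources raise the level by 10·log₁₀(20) = 13.01 dB.
L_total = 60.7 + 13.01 = 73.7 dB SPL.

73.7 dB SPL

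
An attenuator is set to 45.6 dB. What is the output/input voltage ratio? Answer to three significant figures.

0.00525

Voltage ratio = 10^(dB/20).
10^(-45.6/20) = 10^(-2.280) = 0.00525.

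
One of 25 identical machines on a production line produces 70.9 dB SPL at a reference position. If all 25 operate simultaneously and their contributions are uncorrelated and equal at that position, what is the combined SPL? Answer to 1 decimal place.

84.9 dB SPL

25 equal incoherent sources raise the level by 10·log₁₀(25) = 13.98 dB.
L_total = 70.9 + 13.98 = 84.9 dB SPL.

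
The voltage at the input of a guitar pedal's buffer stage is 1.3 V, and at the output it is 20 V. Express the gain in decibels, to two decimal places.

Voltage ratio → dB uses the 20·log₁₀ form:
20·log₁₀(20/1.3) = 20·log₁₀(15.38) = 23.74 dB.

23.74 dB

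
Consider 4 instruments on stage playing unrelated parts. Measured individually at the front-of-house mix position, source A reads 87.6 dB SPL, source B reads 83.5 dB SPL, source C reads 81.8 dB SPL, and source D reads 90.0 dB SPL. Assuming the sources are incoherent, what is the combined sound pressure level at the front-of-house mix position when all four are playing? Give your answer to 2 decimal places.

92.90 dB SPL

Incoherent sources sum as intensities:
L_total = 10·log₁₀(10^(87.6/10) + 10^(83.5/10) + 10^(81.8/10) + 10^(90.0/10)) = 10·log₁₀(1951000000) = 92.90 dB SPL.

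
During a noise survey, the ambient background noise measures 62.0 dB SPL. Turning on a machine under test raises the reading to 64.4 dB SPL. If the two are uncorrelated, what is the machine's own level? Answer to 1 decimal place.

Background correction is a power subtraction:
L_src = 10·log₁₀(10^(64.4/10) − 10^(62.0/10)) = 10·log₁₀(1169000) = 60.7 dB SPL.

60.7 dB SPL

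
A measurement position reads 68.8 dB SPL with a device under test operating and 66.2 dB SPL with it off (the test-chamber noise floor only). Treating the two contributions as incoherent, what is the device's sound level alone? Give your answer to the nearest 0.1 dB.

65.3 dB SPL

Remove the background by subtracting linear intensities:
L_src = 10·log₁₀(10^(68.8/10) − 10^(66.2/10)) = 10·log₁₀(3417000) = 65.3 dB SPL.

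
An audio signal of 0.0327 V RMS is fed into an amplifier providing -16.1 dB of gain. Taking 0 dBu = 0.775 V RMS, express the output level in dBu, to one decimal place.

-43.6 dBu

Input level: 20·log₁₀(0.0327/0.775) = -27.50 dBu.
Output: -27.50 − 16.1 = -43.6 dBu.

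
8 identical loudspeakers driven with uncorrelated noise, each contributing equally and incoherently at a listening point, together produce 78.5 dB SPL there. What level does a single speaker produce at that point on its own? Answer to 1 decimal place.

69.5 dB SPL

8 equal incoherent sources add 10·log₁₀(8) = 9.03 dB over one source.
L_one = 78.5 − 9.03 = 69.5 dB SPL.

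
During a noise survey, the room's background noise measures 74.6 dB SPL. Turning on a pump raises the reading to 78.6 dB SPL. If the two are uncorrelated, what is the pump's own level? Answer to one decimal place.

Remove the background by subtracting linear intensities:
L_src = 10·log₁₀(10^(78.6/10) − 10^(74.6/10)) = 10·log₁₀(43600000) = 76.4 dB SPL.

76.4 dB SPL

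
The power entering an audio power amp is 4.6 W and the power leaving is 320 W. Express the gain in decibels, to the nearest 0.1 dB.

Power ratio → dB uses the 10·log₁₀ form:
10·log₁₀(320/4.6) = 10·log₁₀(69.57) = 18.4 dB.

18.4 dB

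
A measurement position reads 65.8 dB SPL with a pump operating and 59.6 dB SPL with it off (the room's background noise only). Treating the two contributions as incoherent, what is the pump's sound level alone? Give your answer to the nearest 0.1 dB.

64.6 dB SPL

Remove the background by subtracting linear intensities:
L_src = 10·log₁₀(10^(65.8/10) − 10^(59.6/10)) = 10·log₁₀(2890000) = 64.6 dB SPL.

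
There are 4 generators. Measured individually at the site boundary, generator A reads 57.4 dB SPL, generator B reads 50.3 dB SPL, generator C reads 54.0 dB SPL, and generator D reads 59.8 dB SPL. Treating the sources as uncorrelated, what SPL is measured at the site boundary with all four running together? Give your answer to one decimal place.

62.7 dB SPL

Incoherent sources sum as intensities:
L_total = 10·log₁₀(10^(57.4/10) + 10^(50.3/10) + 10^(54.0/10) + 10^(59.8/10)) = 10·log₁₀(1863000) = 62.7 dB SPL.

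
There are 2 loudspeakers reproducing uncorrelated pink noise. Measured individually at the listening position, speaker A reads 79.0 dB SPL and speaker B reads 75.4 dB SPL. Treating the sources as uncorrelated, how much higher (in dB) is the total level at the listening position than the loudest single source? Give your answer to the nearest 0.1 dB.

Add the sources as powers (linear), then convert back to dB:
L_total = 10·log₁₀(10^(79.0/10) + 10^(75.4/10)) = 80.57 dB SPL.
Excess over the loudest (79.0 dB): 80.57 − 79.0 = 1.6 dB.

1.6 dB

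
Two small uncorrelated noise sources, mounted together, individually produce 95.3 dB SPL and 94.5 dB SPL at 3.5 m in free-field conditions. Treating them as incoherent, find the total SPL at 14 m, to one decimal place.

85.9 dB SPL

Combined at 3.5 m: 10·log₁₀(10^(95.3/10)+10^(94.5/10)) = 97.93 dB SPL.
Then apply −20·log₁₀(14/3.5) = -12.04 dB → 85.9 dB SPL.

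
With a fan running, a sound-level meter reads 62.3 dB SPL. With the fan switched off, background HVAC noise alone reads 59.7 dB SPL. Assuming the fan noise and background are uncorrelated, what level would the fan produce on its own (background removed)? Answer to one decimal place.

Subtract intensities: L_src = 10·log₁₀(10^(L_total/10) − 10^(L_bg/10)).
L_src = 10·log₁₀(10^(62.3/10) − 10^(59.7/10)) = 10·log₁₀(765000) = 58.8 dB SPL.

58.8 dB SPL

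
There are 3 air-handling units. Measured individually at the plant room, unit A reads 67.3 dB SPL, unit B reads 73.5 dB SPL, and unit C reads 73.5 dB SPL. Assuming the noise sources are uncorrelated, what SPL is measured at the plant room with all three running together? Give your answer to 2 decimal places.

Incoherent sources sum as intensities:
L_total = 10·log₁₀(10^(67.3/10) + 10^(73.5/10) + 10^(73.5/10)) = 10·log₁₀(50140000) = 77.00 dB SPL.

77.00 dB SPL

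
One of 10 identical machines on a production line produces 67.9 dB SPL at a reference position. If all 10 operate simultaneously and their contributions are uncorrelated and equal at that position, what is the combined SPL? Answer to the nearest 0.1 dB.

77.9 dB SPL

10 equal incoherent sources raise the level by 10·log₁₀(10) = 10.00 dB.
L_total = 67.9 + 10.00 = 77.9 dB SPL.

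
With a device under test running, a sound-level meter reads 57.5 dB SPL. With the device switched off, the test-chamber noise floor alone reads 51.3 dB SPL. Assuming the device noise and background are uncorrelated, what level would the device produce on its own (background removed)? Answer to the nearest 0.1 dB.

Subtract intensities: L_src = 10·log₁₀(10^(L_total/10) − 10^(L_bg/10)).
L_src = 10·log₁₀(10^(57.5/10) − 10^(51.3/10)) = 10·log₁₀(427400) = 56.3 dB SPL.

56.3 dB SPL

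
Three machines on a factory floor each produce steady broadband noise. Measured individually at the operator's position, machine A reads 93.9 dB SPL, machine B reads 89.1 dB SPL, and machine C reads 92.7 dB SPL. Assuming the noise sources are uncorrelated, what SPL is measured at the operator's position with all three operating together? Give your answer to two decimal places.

97.10 dB SPL

Add the sources as powers (linear), then convert back to dB:
L_total = 10·log₁₀(10^(93.9/10) + 10^(89.1/10) + 10^(92.7/10)) = 10·log₁₀(5130000000) = 97.10 dB SPL.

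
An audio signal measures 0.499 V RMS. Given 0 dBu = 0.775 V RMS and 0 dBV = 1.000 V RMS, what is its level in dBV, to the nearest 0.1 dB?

-6.0 dBV

dBV = 20·log₁₀(V / 1.000 V).
20·log₁₀(0.499/1.000) = -6.0 dBV.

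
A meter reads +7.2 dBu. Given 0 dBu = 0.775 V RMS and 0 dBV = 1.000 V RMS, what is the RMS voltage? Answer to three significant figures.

1.78 V

V = 0.775 V × 10^(+7.2/20).
= 0.775 × 2.291 = 1.78 V.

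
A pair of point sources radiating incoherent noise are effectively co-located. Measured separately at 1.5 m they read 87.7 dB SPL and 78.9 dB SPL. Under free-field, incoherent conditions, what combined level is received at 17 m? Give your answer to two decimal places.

67.15 dB SPL

Combined at 1.5 m: 10·log₁₀(10^(87.7/10)+10^(78.9/10)) = 88.238 dB SPL.
Then apply −20·log₁₀(17/1.5) = -21.087 dB → 67.15 dB SPL.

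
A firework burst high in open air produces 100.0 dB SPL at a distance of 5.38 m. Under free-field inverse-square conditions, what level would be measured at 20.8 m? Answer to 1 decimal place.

88.3 dB SPL

For a point source in a free field, ΔL = −20·log₁₀(d₂/d₁).
ΔL = −20·log₁₀(20.8/5.38) = -11.75 dB, so L₂ = 100.0 + (-11.75) = 88.3 dB SPL.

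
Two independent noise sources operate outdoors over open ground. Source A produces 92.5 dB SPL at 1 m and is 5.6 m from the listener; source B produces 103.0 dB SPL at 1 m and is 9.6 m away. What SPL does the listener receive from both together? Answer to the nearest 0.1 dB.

At the listener: L_A = 92.5 − 20·log₁₀(5.6) = 77.54 dB; L_B = 103.0 − 20·log₁₀(9.6) = 83.35 dB.
Combined: 10·log₁₀(10^(77.54/10)+10^(83.35/10)) = 84.4 dB SPL.

84.4 dB SPL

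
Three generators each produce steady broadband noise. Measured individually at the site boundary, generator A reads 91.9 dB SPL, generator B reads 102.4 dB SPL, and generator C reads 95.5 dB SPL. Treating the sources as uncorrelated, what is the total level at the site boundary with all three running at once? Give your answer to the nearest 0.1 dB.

103.5 dB SPL

Incoherent sources sum as intensities:
L_total = 10·log₁₀(10^(91.9/10) + 10^(102.4/10) + 10^(95.5/10)) = 10·log₁₀(22475000000) = 103.5 dB SPL.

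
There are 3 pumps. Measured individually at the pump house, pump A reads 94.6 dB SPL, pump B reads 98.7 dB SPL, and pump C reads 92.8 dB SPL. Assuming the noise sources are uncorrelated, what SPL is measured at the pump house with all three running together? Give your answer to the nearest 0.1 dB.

100.9 dB SPL

Add the sources as powers (linear), then convert back to dB:
L_total = 10·log₁₀(10^(94.6/10) + 10^(98.7/10) + 10^(92.8/10)) = 10·log₁₀(12203000000) = 100.9 dB SPL.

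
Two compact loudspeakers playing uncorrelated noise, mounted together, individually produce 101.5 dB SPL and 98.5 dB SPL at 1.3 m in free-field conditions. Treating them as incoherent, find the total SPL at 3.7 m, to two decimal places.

94.18 dB SPL

Combined at 1.3 m: 10·log₁₀(10^(101.5/10)+10^(98.5/10)) = 103.264 dB SPL.
Then apply −20·log₁₀(3.7/1.3) = -9.085 dB → 94.18 dB SPL.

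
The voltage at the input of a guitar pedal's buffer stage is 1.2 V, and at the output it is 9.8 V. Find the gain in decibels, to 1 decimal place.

Voltage ratio → dB uses the 20·log₁₀ form:
20·log₁₀(9.8/1.2) = 20·log₁₀(8.167) = 18.2 dB.

18.2 dB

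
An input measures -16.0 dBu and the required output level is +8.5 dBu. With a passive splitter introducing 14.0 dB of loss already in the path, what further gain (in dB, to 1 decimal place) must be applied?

38.5 dB

The required make-up gain is the shortfall in the dB sum.
G = +8.5 − (-16.0) + 14.0 = 38.5 dB.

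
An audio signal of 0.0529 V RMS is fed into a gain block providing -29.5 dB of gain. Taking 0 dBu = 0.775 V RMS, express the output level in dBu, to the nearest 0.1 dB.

Input level: 20·log₁₀(0.0529/0.775) = -23.32 dBu.
Output: -23.32 − 29.5 = -52.8 dBu.

-52.8 dBu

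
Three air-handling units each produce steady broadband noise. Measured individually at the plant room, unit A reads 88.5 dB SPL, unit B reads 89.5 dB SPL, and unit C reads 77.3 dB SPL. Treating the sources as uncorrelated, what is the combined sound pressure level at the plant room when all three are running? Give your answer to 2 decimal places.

92.18 dB SPL

Incoherent sources sum as intensities:
L_total = 10·log₁₀(10^(88.5/10) + 10^(89.5/10) + 10^(77.3/10)) = 10·log₁₀(1653000000) = 92.18 dB SPL.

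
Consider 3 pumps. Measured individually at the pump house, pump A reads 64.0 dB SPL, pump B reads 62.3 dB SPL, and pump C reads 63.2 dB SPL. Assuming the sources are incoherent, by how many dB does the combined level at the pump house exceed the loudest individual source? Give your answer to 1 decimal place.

Uncorrelated sources add in intensity (power), not in dB.
L_total = 10·log₁₀(10^(64.0/10) + 10^(62.3/10) + 10^(63.2/10)) = 67.99 dB SPL.
Excess over the loudest (64.0 dB): 67.99 − 64.0 = 4.0 dB.

4.0 dB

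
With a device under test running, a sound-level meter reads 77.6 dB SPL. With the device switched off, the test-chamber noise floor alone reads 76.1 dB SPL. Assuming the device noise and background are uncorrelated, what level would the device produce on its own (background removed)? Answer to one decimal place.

72.3 dB SPL

Remove the background by subtracting linear intensities:
L_src = 10·log₁₀(10^(77.6/10) − 10^(76.1/10)) = 10·log₁₀(16810000) = 72.3 dB SPL.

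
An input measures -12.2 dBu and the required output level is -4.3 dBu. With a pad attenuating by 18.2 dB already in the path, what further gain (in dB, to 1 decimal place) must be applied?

26.1 dB

The required make-up gain is the shortfall in the dB sum.
G = -4.3 − (-12.2) + 18.2 = 26.1 dB.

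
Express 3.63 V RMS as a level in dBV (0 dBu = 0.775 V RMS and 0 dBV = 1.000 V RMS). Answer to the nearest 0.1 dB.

+11.2 dBV

dBV = 20·log₁₀(V / 1.000 V).
20·log₁₀(3.63/1.000) = +11.2 dBV.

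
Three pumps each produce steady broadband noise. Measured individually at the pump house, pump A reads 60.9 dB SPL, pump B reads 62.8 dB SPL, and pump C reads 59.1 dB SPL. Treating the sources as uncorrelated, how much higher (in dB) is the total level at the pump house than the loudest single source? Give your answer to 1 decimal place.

Uncorrelated sources add in intensity (power), not in dB.
L_total = 10·log₁₀(10^(60.9/10) + 10^(62.8/10) + 10^(59.1/10)) = 65.96 dB SPL.
Excess over the loudest (62.8 dB): 65.96 − 62.8 = 3.2 dB.

3.2 dB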